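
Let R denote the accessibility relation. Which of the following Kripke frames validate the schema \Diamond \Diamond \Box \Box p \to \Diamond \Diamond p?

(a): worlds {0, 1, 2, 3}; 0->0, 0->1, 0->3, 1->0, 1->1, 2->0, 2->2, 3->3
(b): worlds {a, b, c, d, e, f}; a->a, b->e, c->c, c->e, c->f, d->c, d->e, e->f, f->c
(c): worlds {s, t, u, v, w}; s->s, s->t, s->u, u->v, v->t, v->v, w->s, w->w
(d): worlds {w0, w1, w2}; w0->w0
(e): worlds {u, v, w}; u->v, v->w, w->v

(a), (b), (d), (e)

The schema corresponds to a generalized confluence (Geach) condition: \forall x \forall y (x R^2 y \to \exists w (y R^2 w \wedge x R^2 w)).
(a): ✓.
(b): ✓.
(c): fails — sR²t but no w* with tR²w* and sR²w*.
(d): ✓.
(e): ✓.
Valid on: (a), (b), (d), (e).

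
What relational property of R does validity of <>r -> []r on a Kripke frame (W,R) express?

This is the CD axiom.
Its frame correspondent is partial functionality — forall x forall y forall z (Rxy & Rxz -> y = z).

partial functionality: forall x forall y forall z (Rxy & Rxz -> y = z)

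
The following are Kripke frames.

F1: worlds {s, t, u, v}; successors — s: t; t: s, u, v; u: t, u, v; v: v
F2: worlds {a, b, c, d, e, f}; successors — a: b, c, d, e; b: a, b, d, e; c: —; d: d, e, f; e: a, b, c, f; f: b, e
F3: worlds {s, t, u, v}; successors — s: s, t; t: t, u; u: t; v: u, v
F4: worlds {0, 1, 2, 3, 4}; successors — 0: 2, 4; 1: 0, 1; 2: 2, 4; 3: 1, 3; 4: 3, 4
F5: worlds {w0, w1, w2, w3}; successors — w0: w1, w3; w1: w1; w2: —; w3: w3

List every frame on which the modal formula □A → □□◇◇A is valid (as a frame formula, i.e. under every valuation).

The schema corresponds to a generalized confluence (Geach) condition: ∀x ∀z (xR²z → ∃w (xRw ∧ zR²w)).
F1: fails — sR²s but no w with sRw and sR²w.
F2: fails — aR²c but no w with aRw and cR²w.
F3: condition met.
F4: fails — 0R²3 but no w with 0Rw and 3R²w.
F5: condition met.
Valid on: F3, F5.

F3, F5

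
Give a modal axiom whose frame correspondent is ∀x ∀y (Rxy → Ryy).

The condition is shift-reflexivity. The T□ schema □(□r → r) defines it.
Suppose □(□r→r) is valid. Take Rxy and set V(r)={w : Ryw}. Then at y, □r holds; since □(□r→r) at x, □r→r at y, so r at y, i.e. Ryy.

□(□r → r)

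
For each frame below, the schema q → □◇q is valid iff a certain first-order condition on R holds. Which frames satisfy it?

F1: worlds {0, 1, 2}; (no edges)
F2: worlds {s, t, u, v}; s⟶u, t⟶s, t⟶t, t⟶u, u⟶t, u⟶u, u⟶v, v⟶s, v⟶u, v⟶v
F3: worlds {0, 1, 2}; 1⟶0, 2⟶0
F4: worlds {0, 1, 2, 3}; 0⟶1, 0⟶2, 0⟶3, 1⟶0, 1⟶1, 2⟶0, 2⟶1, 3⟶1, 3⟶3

Frame correspondent (Sahlqvist): ∀x ∀y (Rxy → Ryx) — i.e. symmetry.
F1: holds.
F2: fails — Rts but not Rst.
F3: fails — R10 but not R01.
F4: fails — R31 but not R13.
Valid on: F1.

F1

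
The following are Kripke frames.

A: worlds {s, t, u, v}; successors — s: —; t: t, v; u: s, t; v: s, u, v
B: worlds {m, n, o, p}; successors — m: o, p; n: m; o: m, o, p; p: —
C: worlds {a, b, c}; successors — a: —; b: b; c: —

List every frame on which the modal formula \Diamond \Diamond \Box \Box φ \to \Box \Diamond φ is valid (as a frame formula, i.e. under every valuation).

C

The schema corresponds to a generalized confluence (Geach) condition: \forall x \forall y \forall z ((x R^2 y \wedge xRz) \to \exists w (y R^2 w \wedge zRw)).
A: fails — tR²s, tRt but no w with sR²w and tRw.
B: fails — mR²m, mRp but no w with mR²w and pRw.
C: ✓.
Valid on: C.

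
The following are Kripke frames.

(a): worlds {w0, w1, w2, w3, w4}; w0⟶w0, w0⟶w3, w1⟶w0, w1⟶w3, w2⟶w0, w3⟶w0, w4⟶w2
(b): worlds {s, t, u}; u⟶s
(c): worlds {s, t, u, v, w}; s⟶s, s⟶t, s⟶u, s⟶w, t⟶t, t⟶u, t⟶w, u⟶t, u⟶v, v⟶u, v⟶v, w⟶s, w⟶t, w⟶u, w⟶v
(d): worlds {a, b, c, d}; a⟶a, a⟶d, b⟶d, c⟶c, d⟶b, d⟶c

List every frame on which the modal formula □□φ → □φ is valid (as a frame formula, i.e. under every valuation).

This is the axiom for density; its first-order frame correspondent is ∀x ∀y (Rxy → ∃z (Rxz ∧ Rzy)).
(a): fails — Rw4w2 but no z with Rw4z and Rzw2.
(b): fails — Rus but no z with Ruz and Rzs.
(c): holds.
(d): fails — Rdb but no z with Rdz and Rzb.

(c)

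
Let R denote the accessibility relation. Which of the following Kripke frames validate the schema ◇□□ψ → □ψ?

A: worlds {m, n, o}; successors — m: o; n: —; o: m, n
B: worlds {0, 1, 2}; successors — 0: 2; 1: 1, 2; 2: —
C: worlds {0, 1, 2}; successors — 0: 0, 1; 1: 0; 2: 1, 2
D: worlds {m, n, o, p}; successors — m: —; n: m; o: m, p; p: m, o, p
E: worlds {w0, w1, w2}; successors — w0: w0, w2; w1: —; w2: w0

E

This is the axiom for a generalized confluence (Geach) condition; its first-order frame correspondent is ∀x ∀y ∀z ((xRy ∧ xRz) → ∃w (yR²w ∧ z = w)).
A: fails — oRn, oRm but no w with nR²w and m=w.
B: fails — 0R2, 0R2 but no w with 2R²w and 2=w.
C: fails — 2R1, 2R2 but no w with 1R²w and 2=w.
D: fails — nRm, nRm but no w with mR²w and m=w.
E: condition met.
Valid on: E.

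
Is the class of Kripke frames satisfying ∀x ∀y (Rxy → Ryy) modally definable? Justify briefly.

Yes: it is shift-reflexivity, defined by the T□ schema □(□p → p).

Yes, by □(□p → p)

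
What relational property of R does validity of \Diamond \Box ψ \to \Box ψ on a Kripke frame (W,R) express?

the Euclidean property: \forall x \forall y \forall z (Rxy \wedge Rxz \to Ryz)

Replacing ψ by ¬ψ and contraposing gives the equivalent schema ◇ψ → □◇ψ.
Suppose ◇ψ→□◇ψ is valid. Take Rxy, Rxz and set V(ψ)={y}. Then ◇ψ at x, so □◇ψ at x, so ◇ψ at z, so some w with Rzw has ψ; w=y, i.e. Rzy. By symmetry of the argument, Ryz.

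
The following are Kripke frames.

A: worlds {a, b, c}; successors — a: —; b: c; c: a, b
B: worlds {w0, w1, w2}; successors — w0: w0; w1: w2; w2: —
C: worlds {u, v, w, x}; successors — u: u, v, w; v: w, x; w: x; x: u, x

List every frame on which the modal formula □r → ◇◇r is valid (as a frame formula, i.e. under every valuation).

C

The schema corresponds to a generalized confluence (Geach) condition: ∀x ∃w (xRw ∧ xR²w).
A: fails — at a but no w with aRw and aR²w.
B: fails — at w1 but no w with w1Rw and w1R²w.
C: condition met.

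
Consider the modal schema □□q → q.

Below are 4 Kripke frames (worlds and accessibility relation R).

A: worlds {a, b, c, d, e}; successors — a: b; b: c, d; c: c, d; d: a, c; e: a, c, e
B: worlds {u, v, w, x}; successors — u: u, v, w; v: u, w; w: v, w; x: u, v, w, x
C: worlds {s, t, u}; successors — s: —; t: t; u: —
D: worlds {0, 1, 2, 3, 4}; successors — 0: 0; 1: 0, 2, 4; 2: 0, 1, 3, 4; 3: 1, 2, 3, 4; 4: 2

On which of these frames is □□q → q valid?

B, D

The schema corresponds to a generalized confluence (Geach) condition: ∀x ∃w (xR²w ∧ x = w).
A: fails — at a but no w with aR²w and a=w.
B: condition met.
C: fails — at s but no w with sR²w and s=w.
D: condition met.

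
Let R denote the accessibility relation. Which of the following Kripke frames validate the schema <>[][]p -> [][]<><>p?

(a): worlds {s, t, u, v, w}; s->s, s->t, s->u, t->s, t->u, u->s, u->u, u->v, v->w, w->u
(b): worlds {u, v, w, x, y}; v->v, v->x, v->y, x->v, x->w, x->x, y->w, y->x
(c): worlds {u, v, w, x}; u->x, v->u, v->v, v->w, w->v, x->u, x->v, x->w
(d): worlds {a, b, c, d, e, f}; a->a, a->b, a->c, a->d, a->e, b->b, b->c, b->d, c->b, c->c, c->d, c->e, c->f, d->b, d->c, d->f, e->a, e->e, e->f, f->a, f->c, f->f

(a), (c), (d)

Frame correspondent (Sahlqvist): forall x forall y forall z ((xRy & x R^2 z) -> exists w (y R^2 w & z R^2 w)) — i.e. a generalized confluence (Geach) condition.
(a): condition met.
(b): fails — vRv, vR²w but no t with vR²t and wR²t.
(c): condition met.
(d): condition met.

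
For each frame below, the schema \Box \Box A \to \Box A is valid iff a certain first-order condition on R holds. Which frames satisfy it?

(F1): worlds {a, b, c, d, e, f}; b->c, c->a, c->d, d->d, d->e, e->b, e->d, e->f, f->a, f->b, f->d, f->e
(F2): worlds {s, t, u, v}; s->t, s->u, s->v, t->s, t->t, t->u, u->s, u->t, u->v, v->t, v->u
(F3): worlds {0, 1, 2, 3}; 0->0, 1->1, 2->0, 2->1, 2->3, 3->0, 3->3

The schema corresponds to density: \forall x \forall y (Rxy \to \exists z (Rxz \wedge Rzy)).
(F1): fails — Rbc but no z with Rbz and Rzc.
(F2): satisfies the condition.
(F3): satisfies the condition.

(F2), (F3)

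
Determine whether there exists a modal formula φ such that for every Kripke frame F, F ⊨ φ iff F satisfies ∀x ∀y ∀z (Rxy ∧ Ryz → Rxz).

Yes, by □p → □□p

This is a Sahlqvist condition; the 4 axiom □p → □□p defines it.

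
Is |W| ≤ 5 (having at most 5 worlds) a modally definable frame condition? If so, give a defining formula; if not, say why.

No — not modally definable

Modal frame validity is preserved under disjoint unions.
Any modal formula valid on each of 6 disjoint one-world frames is valid on their disjoint union (validity is preserved under disjoint unions). Each one-world frame has |W|=1≤5, but the union has |W|=6.
Hence having at most 5 worlds is not modally definable.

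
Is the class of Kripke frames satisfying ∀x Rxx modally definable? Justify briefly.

Yes, by □q → q

The condition is reflexivity. A defining modal formula is □q → q.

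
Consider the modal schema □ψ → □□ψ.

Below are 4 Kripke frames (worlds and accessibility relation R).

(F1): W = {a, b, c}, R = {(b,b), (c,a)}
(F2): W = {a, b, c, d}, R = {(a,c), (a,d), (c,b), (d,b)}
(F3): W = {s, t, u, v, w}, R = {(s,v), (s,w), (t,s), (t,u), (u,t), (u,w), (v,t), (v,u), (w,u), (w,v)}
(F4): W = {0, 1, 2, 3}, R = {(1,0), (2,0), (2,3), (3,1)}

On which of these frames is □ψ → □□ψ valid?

Frame correspondent (Sahlqvist): ∀x ∀y ∀z (Rxy ∧ Ryz → Rxz) — i.e. transitivity.
(F1): ✓.
(F2): fails — Rac and Rcb but not Rab.
(F3): fails — Ruw and Rwu but not Ruu.
(F4): fails — R23 and R31 but not R21.
Valid on: (F1).

(F1)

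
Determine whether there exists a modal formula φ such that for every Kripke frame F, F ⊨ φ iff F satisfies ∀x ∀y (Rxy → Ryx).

This is a Sahlqvist condition; the B axiom r → □◇r defines it.

Definable; r → □◇r defines it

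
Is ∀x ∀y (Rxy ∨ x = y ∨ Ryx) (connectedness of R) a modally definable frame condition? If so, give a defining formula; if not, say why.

Modal frame validity is preserved under disjoint unions.
Take 2 disjoint single-world reflexive frames: each is trivially connected, but their disjoint union has 2 worlds with no edge between distinct components, so it is not connected.
So the class is not modally definable.

Not definable by any modal formula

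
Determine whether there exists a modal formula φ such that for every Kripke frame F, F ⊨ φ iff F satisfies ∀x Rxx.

Definable; □q → q defines it

This is a Sahlqvist condition; the T axiom □q → q defines it.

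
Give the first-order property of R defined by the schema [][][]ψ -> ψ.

forall x exists w (x R^3 w & x = w)

This is a Sahlqvist (Geach-type) schema ◇^0□^3ψ → □^0◇^0ψ.
First-order correspondent: forall x exists w (x R^3 w & x = w).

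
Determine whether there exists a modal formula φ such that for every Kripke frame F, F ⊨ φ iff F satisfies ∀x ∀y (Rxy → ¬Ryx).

Any modally definable frame class is closed under surjective bounded morphisms.
The 5-cycle (worlds w0,w1,w2,w3,w4 with w0→w1→w2→w3→w4→w0) is asymmetric. Mapping every world to a single reflexive point • is a surjective bounded morphism, and the reflexive point is not asymmetric (R•• but asymmetry requires ¬R••).
So no modal formula (or set of formulas) defines exactly the asymmetric frames.

Not modally definable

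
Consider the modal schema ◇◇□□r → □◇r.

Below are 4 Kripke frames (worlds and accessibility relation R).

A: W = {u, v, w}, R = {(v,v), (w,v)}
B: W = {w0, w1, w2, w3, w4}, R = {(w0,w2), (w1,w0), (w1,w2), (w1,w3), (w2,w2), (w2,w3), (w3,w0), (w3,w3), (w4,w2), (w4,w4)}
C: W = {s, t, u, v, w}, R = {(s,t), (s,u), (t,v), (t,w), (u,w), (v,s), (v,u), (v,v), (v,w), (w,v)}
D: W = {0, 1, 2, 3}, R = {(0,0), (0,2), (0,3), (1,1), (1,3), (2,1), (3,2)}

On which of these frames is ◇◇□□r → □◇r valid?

A, B

This is the axiom for a generalized confluence (Geach) condition; its first-order frame correspondent is ∀x ∀y ∀z ((xR²y ∧ xRz) → ∃w (yR²w ∧ zRw)).
A: condition met.
B: condition met.
C: fails — vR²s, vRs but no w* with sR²w* and sRw*.
D: fails — 0R²2, 0R3 but no w with 2R²w and 3Rw.
Valid on: A, B.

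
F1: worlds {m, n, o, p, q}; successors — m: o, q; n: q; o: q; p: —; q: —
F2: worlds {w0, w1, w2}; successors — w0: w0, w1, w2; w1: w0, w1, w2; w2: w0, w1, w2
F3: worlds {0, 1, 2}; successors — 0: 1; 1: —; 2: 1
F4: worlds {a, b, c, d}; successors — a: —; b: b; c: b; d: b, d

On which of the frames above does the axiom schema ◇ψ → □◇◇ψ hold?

This is the axiom for a generalized confluence (Geach) condition; its first-order frame correspondent is ∀x ∀y ∀z ((xRy ∧ xRz) → ∃w (y = w ∧ zR²w)).
F1: fails — mRo, mRo but no w with o=w and oR²w.
F2: holds.
F3: fails — 0R1, 0R1 but no w with 1=w and 1R²w.
F4: fails — dRd, dRb but no w with d=w and bR²w.
Valid on: F2.

F2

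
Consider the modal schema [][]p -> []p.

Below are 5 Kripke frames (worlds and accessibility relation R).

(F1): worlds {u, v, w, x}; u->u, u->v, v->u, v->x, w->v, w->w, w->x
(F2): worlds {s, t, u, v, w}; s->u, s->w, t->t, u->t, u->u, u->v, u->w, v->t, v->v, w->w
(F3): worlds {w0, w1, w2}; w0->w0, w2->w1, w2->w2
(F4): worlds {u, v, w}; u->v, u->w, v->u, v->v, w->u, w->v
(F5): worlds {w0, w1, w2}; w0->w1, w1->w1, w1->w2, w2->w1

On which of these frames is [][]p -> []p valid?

This is the axiom for density; its first-order frame correspondent is forall x forall y (Rxy -> exists z (Rxz & Rzy)).
(F1): fails — Rvx but no z with Rvz and Rzx.
(F2): condition met.
(F3): condition met.
(F4): fails — Ruw but no z with Ruz and Rzw.
(F5): condition met.
Valid on: (F2), (F3), (F5).

(F2), (F3), (F5)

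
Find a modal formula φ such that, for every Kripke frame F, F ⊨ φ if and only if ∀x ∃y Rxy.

□r → ◇r

A defining formula is □r → ◇r (the D axiom).
Suppose □r→◇r is valid. At any x set V(r)=W. Then □r at x, so ◇r at x, so x has a successor.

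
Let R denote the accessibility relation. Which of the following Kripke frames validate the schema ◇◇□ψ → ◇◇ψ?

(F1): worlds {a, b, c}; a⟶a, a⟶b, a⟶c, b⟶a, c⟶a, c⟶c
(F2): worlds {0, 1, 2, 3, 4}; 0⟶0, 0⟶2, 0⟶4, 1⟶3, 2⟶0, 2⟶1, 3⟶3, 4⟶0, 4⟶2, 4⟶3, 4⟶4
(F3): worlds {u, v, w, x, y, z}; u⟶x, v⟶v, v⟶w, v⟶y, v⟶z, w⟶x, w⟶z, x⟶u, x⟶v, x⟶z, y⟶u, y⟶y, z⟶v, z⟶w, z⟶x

The schema corresponds to a generalized confluence (Geach) condition: ∀x ∀y (xR²y → ∃w (yRw ∧ xR²w)).
(F1): satisfies the condition.
(F2): satisfies the condition.
(F3): fails — uR²u but no t with uRt and uR²t.

(F1), (F2)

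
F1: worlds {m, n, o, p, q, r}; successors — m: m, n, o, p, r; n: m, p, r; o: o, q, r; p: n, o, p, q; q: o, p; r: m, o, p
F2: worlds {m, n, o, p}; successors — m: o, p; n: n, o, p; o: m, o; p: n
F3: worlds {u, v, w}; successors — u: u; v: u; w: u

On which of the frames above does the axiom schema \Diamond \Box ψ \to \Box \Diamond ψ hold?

The schema corresponds to convergence: \forall x \forall y \forall z (Rxy \wedge Rxz \to \exists w (Ryw \wedge Rzw)).
F1: satisfies the condition.
F2: fails — Rmo and Rmp but o and p have no common successor.
F3: satisfies the condition.

F1, F3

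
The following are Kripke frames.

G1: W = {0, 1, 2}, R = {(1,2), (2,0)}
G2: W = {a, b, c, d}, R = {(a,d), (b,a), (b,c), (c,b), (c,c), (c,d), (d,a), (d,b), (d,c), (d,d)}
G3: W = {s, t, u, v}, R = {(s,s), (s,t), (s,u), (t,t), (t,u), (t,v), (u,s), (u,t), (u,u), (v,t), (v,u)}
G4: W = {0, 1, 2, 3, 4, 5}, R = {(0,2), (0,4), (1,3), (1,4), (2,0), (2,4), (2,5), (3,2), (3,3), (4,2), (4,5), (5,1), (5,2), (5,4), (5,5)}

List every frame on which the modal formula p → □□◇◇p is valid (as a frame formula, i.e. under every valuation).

G3

Frame correspondent (Sahlqvist): ∀x ∀z (xR²z → ∃w (x = w ∧ zR²w)) — i.e. a generalized confluence (Geach) condition.
G1: fails — 1R²0 but no w with 1=w and 0R²w.
G2: fails — aR²b but no w with a=w and bR²w.
G3: satisfies the condition.
G4: fails — 0R²2 but no w with 0=w and 2R²w.
Valid on: G3.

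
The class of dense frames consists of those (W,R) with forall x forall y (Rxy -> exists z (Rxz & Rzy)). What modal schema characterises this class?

□□p → □p

The condition is density. The C4 schema □□p → □p defines it.
Suppose □□p→□p is valid. Take Rxy and set V(p)={w : xR²w}. Then □□p at x, so □p at x, so p at y, i.e. ∃z(Rxz∧Rzy).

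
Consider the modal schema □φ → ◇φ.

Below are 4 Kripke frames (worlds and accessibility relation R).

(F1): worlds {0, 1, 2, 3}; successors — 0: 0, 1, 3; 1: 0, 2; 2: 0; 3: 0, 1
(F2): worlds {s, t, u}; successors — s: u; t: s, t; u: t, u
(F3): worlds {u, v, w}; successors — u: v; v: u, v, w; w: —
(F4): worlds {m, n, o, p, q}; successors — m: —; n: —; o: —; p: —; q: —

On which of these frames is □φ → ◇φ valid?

(F1), (F2)

This is the axiom for seriality; its first-order frame correspondent is ∀x ∃y Rxy.
(F1): satisfies the condition.
(F2): satisfies the condition.
(F3): fails — world w has no successor.
(F4): fails — world m has no successor.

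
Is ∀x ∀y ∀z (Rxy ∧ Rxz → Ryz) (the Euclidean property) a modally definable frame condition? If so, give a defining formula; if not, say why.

Yes — defined by ◇q → □◇q

Yes: it is the Euclidean property, defined by the 5 schema ◇q → □◇q.
Suppose ◇q→□◇q is valid. Take Rxy, Rxz and set V(q)={y}. Then ◇q at x, so □◇q at x, so ◇q at z, so some w with Rzw has q; w=y, i.e. Rzy. By symmetry of the argument, Ryz.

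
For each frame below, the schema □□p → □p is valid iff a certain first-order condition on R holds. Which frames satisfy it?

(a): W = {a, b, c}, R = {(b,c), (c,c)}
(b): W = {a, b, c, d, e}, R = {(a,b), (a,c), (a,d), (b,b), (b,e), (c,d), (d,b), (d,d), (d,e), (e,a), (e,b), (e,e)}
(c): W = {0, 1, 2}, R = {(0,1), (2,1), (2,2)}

(a)

The schema corresponds to density: ∀x ∀y (Rxy → ∃z (Rxz ∧ Rzy)).
(a): satisfies the condition.
(b): fails — Rac but no z with Raz and Rzc.
(c): fails — R01 but no z with R0z and Rz1.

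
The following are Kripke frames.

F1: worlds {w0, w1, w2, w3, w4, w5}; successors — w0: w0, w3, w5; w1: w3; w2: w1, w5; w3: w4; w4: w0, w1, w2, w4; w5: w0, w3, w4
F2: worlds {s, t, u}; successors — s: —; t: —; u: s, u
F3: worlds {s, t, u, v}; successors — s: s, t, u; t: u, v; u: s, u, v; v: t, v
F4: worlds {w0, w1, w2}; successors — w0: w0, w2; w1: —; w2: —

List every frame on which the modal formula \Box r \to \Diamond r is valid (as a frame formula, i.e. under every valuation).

F1, F3

Frame correspondent (Sahlqvist): \forall x \exists y Rxy — i.e. seriality.
F1: holds.
F2: fails — world s has no successor.
F3: holds.
F4: fails — world w1 has no successor.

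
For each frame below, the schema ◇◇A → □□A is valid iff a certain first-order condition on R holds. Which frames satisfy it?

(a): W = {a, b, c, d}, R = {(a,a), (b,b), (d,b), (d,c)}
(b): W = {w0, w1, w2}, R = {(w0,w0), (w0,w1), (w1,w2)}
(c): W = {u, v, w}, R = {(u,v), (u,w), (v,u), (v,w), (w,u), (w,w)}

The schema corresponds to a generalized confluence (Geach) condition: ∀x ∀y ∀z ((xR²y ∧ xR²z) → ∃w (y = w ∧ z = w)).
(a): condition met.
(b): fails — w0R²w0, w0R²w1 but w0 ≠ w1.
(c): fails — uR²u, uR²w but u ≠ w.
Valid on: (a).

(a)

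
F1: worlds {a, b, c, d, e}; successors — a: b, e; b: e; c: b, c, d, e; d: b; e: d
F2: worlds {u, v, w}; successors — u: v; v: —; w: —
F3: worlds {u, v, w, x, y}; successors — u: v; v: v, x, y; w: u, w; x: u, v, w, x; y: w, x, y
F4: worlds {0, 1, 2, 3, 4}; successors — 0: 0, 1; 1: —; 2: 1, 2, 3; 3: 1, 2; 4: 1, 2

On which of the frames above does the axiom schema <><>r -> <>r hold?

F2

Frame correspondent (Sahlqvist): forall x forall y forall z (Rxy & Ryz -> Rxz) — i.e. transitivity.
F1: fails — Rae and Red but not Rad.
F2: condition met.
F3: fails — Ruv and Rvx but not Rux.
F4: fails — R32 and R23 but not R33.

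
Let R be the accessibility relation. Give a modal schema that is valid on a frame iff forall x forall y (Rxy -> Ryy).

A defining formula is □(□q → q) (the T□ axiom).
Suppose □(□q→q) is valid. Take Rxy and set V(q)={w : Ryw}. Then at y, □q holds; since □(□q→q) at x, □q→q at y, so q at y, i.e. Ryy.

□(□q → q)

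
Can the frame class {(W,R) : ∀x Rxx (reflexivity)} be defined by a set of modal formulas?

This is a Sahlqvist condition; the T axiom □r → r defines it.
Suppose □r→r is valid. At any x set V(r)={w : Rxw}. Then □r holds at x, so r holds at x, i.e. Rxx.

Yes — defined by □r → r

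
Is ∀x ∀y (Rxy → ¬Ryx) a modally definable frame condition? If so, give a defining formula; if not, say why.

No

If a class were modally definable it would be closed under surjective bounded morphisms (Goldblatt–Thomason).
The 5-cycle (worlds 0,1,2,3,4 with 0→1→2→3→4→0) is asymmetric. Mapping every world to a single reflexive point • is a surjective bounded morphism, and the reflexive point is not asymmetric (R•• but asymmetry requires ¬R••).
So the class is not modally definable.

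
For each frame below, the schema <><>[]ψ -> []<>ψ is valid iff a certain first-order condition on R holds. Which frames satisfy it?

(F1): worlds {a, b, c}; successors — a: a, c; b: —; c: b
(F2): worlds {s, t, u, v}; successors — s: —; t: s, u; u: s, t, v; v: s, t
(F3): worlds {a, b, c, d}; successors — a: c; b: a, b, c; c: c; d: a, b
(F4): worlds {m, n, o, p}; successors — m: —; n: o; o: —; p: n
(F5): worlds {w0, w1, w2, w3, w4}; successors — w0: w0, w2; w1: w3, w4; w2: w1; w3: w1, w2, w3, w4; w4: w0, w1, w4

The schema corresponds to a generalized confluence (Geach) condition: forall x forall y forall z ((x R^2 y & xRz) -> exists w (yRw & zRw)).
(F1): fails — aR²a, aRc but no w with aRw and cRw.
(F2): fails — tR²s, tRs but no w with sRw and sRw.
(F3): holds.
(F4): fails — pR²o, pRn but no w with oRw and nRw.
(F5): fails — w0R²w0, w0Rw2 but no w with w0Rw and w2Rw.
Valid on: (F3).

(F3)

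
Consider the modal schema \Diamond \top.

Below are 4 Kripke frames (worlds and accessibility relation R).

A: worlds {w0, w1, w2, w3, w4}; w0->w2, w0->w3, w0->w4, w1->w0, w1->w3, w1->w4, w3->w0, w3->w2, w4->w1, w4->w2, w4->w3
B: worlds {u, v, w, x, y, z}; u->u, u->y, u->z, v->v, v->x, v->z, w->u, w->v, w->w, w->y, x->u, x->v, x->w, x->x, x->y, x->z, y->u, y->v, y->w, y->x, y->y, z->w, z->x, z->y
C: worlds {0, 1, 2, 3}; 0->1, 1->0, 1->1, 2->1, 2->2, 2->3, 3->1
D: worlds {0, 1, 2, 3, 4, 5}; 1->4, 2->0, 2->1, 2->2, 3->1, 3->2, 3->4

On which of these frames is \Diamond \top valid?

B, C

This is the axiom for seriality; its first-order frame correspondent is \forall x \exists y Rxy.
A: fails — world w2 has no successor.
B: condition met.
C: condition met.
D: fails — world 0 has no successor.
Valid on: B, C.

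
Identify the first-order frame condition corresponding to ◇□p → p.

symmetry: ∀x ∀y (Rxy → Ryx)

This is a form of the B axiom.
Its frame correspondent is symmetry — ∀x ∀y (Rxy → Ryx).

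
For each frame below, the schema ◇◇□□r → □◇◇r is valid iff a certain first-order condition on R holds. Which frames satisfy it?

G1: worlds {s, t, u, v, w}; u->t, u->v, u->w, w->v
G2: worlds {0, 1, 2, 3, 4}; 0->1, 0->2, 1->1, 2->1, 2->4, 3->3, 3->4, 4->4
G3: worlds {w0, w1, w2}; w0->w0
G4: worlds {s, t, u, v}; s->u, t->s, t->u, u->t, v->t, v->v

Frame correspondent (Sahlqvist): ∀x ∀y ∀z ((xR²y ∧ xRz) → ∃w (yR²w ∧ zR²w)) — i.e. a generalized confluence (Geach) condition.
G1: fails — uR²v, uRt but no w* with vR²w* and tR²w*.
G2: fails — 0R²4, 0R1 but no w with 4R²w and 1R²w.
G3: holds.
G4: fails — tR²u, tRs but no w with uR²w and sR²w.
Valid on: G3.

G3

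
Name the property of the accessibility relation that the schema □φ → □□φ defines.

This schema is the 4 axiom.
Its frame correspondent is transitivity — ∀x ∀y ∀z (Rxy ∧ Ryz → Rxz).

transitivity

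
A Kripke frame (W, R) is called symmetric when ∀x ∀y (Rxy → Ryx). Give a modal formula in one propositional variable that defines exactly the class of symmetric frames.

s → □◇s

This is symmetry; the standard corresponding axiom is B: s → □◇s.
Suppose s→□◇s is valid. Take Rxy and set V(s)={x}. Then s at x, so □◇s at x, so ◇s at y, so some z with Ryz has s; z=x, i.e. Ryx.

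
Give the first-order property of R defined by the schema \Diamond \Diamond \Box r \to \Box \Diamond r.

This is a Sahlqvist (Geach-type) schema ◇^2□^1r → □^1◇^1r.
Minimal-valuation argument: fix x; take any y with xR^2y and any z with xR^1z. Set V(r) to the set of worlds R-reachable from y in exactly 1 step. Then □^1r holds at y, so the antecedent holds at x; validity forces ◇^1r at z, giving a w with zR^1w and yR^1w.
First-order correspondent: \forall x \forall y \forall z ((x R^2 y \wedge xRz) \to \exists w (yRw \wedge zRw)).

\forall x \forall y \forall z ((x R^2 y \wedge xRz) \to \exists w (yRw \wedge zRw))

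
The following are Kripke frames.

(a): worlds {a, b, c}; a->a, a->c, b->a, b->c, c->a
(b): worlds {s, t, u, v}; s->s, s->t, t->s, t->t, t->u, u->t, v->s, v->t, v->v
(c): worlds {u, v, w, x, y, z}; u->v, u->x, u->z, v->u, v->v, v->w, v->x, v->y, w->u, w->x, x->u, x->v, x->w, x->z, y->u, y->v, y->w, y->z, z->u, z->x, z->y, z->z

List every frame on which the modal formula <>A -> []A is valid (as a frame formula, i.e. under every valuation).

none

This is the axiom for partial functionality; its first-order frame correspondent is forall x forall y forall z (Rxy & Rxz -> y = z).
(a): fails — a sees both a and c.
(b): fails — s sees both s and t.
(c): fails — u sees both v and x.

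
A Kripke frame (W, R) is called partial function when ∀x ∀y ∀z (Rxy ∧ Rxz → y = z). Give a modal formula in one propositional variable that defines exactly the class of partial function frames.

◇r → □r

The condition is partial functionality. The CD schema ◇r → □r defines it.
Suppose ◇r→□r is valid. Take Rxy, Rxz and set V(r)={y}. Then ◇r at x, so □r at x, so r at z, i.e. z=y.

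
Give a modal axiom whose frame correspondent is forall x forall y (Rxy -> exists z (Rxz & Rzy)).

A defining formula is □□r → □r (the C4 axiom).

□□r → □r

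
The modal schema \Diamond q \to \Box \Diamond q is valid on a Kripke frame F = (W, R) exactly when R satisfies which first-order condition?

the Euclidean property

Suppose ◇q→□◇q is valid. Take Rxy, Rxz and set V(q)={y}. Then ◇q at x, so □◇q at x, so ◇q at z, so some w with Rzw has q; w=y, i.e. Rzy. By symmetry of the argument, Ryz.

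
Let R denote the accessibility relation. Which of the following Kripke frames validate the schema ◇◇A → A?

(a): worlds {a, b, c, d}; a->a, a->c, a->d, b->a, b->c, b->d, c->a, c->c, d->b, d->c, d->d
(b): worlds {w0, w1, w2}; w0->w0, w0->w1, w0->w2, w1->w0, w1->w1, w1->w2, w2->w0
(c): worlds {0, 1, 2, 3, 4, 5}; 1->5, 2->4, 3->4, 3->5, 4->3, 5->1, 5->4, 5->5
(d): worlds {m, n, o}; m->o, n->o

(d)

The schema corresponds to a generalized confluence (Geach) condition: ∀x ∀y (xR²y → ∃w (y = w ∧ x = w)).
(a): fails — aR²b but b ≠ a.
(b): fails — w0R²w1 but w1 ≠ w0.
(c): fails — 1R²4 but 4 ≠ 1.
(d): satisfies the condition.
Valid on: (d).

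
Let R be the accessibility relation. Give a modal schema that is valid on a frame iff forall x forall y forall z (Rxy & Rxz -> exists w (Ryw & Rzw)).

◇□r → □◇r

This is convergence; the standard corresponding axiom is .2: ◇□r → □◇r.
Suppose ◇□r→□◇r is valid. Take Rxy, Rxz and set V(r)={w : Ryw}. Then □r at y so ◇□r at x, so □◇r at x, so ◇r at z, giving w with Rzw and Ryw.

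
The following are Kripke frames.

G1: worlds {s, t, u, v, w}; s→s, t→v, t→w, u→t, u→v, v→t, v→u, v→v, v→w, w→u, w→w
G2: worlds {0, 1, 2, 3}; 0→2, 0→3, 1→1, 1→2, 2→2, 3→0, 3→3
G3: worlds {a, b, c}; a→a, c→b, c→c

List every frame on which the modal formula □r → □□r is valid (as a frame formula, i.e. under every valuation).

Frame correspondent (Sahlqvist): ∀x ∀y ∀z (Rxy ∧ Ryz → Rxz) — i.e. transitivity.
G1: fails — Ruv and Rvw but not Ruw.
G2: fails — R03 and R30 but not R00.
G3: ✓.

G3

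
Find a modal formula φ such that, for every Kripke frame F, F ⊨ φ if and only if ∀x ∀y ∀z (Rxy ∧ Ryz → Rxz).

This is transitivity; the standard corresponding axiom is 4: □s → □□s.

□s → □□s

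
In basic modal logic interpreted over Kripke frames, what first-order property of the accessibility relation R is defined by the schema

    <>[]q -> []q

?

This is frame-equivalent to ◇q → □◇q (substitute ¬q for q and contrapose).
Suppose ◇q→□◇q is valid. Take Rxy, Rxz and set V(q)={y}. Then ◇q at x, so □◇q at x, so ◇q at z, so some w with Rzw has q; w=y, i.e. Rzy. By symmetry of the argument, Ryz.

The Euclidean property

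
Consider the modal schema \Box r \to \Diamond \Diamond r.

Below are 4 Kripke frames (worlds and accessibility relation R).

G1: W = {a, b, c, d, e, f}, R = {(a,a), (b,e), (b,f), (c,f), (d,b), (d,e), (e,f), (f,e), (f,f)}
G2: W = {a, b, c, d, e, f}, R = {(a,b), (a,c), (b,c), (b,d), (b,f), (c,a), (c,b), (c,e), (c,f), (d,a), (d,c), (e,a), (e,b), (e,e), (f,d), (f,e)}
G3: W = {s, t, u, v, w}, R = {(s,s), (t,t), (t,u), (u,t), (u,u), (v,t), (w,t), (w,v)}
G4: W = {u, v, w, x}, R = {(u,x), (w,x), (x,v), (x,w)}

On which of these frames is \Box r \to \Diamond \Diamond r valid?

The schema corresponds to a generalized confluence (Geach) condition: \forall x \exists w (xRw \wedge x R^2 w).
G1: condition met.
G2: condition met.
G3: condition met.
G4: fails — at u but no t with uRt and uR²t.
Valid on: G1, G2, G3.

G1, G2, G3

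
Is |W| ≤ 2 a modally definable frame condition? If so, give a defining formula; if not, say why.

Any modally definable frame class is closed under disjoint unions.
Any modal formula valid on each of 3 disjoint one-world frames is valid on their disjoint union (validity is preserved under disjoint unions). Each one-world frame has |W|=1≤2, but the union has |W|=3.
Hence having at most 2 worlds is not modally definable.

Not definable by any modal formula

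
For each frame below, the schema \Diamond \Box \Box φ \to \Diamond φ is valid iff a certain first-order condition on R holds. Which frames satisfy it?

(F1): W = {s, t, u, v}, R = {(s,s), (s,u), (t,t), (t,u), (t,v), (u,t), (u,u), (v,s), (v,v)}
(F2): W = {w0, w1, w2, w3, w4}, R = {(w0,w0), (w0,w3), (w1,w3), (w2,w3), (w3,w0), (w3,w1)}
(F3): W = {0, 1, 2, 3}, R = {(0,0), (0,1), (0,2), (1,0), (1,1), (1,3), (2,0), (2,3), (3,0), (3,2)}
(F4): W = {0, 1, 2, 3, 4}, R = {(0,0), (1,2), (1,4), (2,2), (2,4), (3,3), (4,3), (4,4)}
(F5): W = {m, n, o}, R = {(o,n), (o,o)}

This is the axiom for a generalized confluence (Geach) condition; its first-order frame correspondent is \forall x \forall y (xRy \to \exists w (y R^2 w \wedge xRw)).
(F1): condition met.
(F2): condition met.
(F3): condition met.
(F4): condition met.
(F5): fails — oRn but no w with nR²w and oRw.

(F1), (F2), (F3), (F4)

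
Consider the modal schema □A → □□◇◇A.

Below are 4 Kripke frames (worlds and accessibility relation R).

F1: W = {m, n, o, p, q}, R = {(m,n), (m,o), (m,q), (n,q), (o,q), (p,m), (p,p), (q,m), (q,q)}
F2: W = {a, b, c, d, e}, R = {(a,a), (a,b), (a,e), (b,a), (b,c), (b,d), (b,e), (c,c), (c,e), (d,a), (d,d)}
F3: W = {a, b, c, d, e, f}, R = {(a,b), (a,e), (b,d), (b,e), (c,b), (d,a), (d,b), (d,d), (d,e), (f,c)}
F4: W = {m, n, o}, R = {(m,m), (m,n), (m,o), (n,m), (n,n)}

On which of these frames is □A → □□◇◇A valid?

F1

The schema corresponds to a generalized confluence (Geach) condition: ∀x ∀z (xR²z → ∃w (xRw ∧ zR²w)).
F1: condition met.
F2: fails — aR²e but no w with aRw and eR²w.
F3: fails — aR²e but no w with aRw and eR²w.
F4: fails — mR²o but no w with mRw and oR²w.
Valid on: F1.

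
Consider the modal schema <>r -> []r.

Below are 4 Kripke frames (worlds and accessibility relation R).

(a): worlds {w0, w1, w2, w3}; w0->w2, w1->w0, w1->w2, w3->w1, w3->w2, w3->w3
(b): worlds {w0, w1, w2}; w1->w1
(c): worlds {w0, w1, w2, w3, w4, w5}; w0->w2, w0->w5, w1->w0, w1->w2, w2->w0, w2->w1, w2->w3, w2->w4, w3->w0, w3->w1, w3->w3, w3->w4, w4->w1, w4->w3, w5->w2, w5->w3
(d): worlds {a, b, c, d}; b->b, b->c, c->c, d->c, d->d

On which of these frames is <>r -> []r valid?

Frame correspondent (Sahlqvist): forall x forall y forall z (Rxy & Rxz -> y = z) — i.e. partial functionality.
(a): fails — w1 sees both w0 and w2.
(b): ✓.
(c): fails — w0 sees both w2 and w5.
(d): fails — b sees both b and c.

(b)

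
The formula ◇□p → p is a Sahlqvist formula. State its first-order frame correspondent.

symmetry: ∀x ∀y (Rxy → Ryx)

This is frame-equivalent to p → □◇p (substitute ¬p for p and contrapose).
Suppose p→□◇p is valid. Take Rxy and set V(p)={x}. Then p at x, so □◇p at x, so ◇p at y, so some z with Ryz has p; z=x, i.e. Ryx.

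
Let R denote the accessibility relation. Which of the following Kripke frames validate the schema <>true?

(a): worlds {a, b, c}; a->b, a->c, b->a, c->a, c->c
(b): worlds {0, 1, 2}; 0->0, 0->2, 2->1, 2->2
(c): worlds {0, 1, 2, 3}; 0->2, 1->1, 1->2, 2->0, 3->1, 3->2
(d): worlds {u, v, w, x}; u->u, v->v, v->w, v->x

(a), (c)

The schema corresponds to seriality: forall x exists y Rxy.
(a): condition met.
(b): fails — world 1 has no successor.
(c): condition met.
(d): fails — world w has no successor.
Valid on: (a), (c).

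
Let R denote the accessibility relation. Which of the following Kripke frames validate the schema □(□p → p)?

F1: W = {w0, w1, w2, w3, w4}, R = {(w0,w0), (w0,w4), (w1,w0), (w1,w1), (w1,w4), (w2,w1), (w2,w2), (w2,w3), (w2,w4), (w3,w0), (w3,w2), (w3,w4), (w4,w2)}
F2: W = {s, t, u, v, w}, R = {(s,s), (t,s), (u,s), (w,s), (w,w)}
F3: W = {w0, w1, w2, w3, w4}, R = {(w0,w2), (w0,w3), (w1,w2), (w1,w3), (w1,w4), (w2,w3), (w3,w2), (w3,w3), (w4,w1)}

This is the axiom for shift-reflexivity; its first-order frame correspondent is ∀x ∀y (Rxy → Ryy).
F1: fails — Rw0w4 but not Rw4w4.
F2: ✓.
F3: fails — Rw1w2 but not Rw2w2.

F2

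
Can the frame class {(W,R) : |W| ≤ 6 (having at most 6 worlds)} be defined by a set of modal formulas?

Not definable by any modal formula

Any modally definable frame class is closed under disjoint unions.
Any modal formula valid on each of 7 disjoint one-world frames is valid on their disjoint union (validity is preserved under disjoint unions). Each one-world frame has |W|=1≤6, but the union has |W|=7.
So no modal formula (or set of formulas) defines exactly the |W|≤6 frames.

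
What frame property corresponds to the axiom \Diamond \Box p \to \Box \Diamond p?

Suppose ◇□p→□◇p is valid. Take Rxy, Rxz and set V(p)={w : Ryw}. Then □p at y so ◇□p at x, so □◇p at x, so ◇p at z, giving w with Rzw and Ryw.
Conversely, any frame satisfying \forall x \forall y \forall z (Rxy \wedge Rxz \to \exists w (Ryw \wedge Rzw)) validates the schema.
Frame condition: \forall x \forall y \forall z (Rxy \wedge Rxz \to \exists w (Ryw \wedge Rzw)).

convergence: \forall x \forall y \forall z (Rxy \wedge Rxz \to \exists w (Ryw \wedge Rzw))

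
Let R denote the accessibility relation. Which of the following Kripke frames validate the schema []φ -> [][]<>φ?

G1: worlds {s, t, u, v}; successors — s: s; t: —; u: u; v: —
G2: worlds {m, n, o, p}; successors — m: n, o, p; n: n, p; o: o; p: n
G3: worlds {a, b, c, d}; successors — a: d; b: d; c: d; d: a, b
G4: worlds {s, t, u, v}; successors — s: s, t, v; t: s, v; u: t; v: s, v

Frame correspondent (Sahlqvist): forall x forall z (x R^2 z -> exists w (xRw & zRw)) — i.e. a generalized confluence (Geach) condition.
G1: ✓.
G2: ✓.
G3: ✓.
G4: fails — uR²v but no w with uRw and vRw.
Valid on: G1, G2, G3.

G1, G2, G3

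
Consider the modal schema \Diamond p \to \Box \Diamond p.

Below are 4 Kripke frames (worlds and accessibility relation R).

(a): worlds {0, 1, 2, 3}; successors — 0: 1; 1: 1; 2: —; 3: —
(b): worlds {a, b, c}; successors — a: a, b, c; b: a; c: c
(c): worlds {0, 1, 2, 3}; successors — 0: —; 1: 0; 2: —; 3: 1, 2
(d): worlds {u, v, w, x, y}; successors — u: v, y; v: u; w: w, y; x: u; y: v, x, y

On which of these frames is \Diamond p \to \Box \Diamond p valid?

The schema corresponds to the Euclidean property: \forall x \forall y \forall z (Rxy \wedge Rxz \to Ryz).
(a): satisfies the condition.
(b): fails — Rab and Rab but not Rbb.
(c): fails — R10 and R10 but not R00.
(d): fails — Ruv and Ruv but not Rvv.

(a)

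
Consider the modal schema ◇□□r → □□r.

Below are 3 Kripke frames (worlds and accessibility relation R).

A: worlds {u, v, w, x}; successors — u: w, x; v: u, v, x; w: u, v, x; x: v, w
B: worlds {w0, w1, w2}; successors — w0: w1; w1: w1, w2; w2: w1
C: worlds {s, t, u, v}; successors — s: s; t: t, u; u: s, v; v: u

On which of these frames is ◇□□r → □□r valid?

Frame correspondent (Sahlqvist): ∀x ∀y ∀z ((xRy ∧ xR²z) → ∃w (yR²w ∧ z = w)) — i.e. a generalized confluence (Geach) condition.
A: fails — uRx, uR²w but no t with xR²t and w=t.
B: satisfies the condition.
C: fails — tRu, tR²t but no w with uR²w and t=w.

B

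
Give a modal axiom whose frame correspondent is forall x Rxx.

□r → r

The condition is reflexivity. The T schema □r → r defines it.
Suppose □r→r is valid. At any x set V(r)={w : Rxw}. Then □r holds at x, so r holds at x, i.e. Rxx.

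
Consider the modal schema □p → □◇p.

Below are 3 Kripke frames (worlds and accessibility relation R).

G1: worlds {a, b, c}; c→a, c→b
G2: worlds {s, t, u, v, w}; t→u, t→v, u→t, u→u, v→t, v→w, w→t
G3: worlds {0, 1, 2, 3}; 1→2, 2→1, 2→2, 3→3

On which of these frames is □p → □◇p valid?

This is the axiom for a generalized confluence (Geach) condition; its first-order frame correspondent is ∀x ∀z (xRz → ∃w (xRw ∧ zRw)).
G1: fails — cRa but no w with cRw and aRw.
G2: fails — tRv but no w* with tRw* and vRw*.
G3: holds.
Valid on: G3.

G3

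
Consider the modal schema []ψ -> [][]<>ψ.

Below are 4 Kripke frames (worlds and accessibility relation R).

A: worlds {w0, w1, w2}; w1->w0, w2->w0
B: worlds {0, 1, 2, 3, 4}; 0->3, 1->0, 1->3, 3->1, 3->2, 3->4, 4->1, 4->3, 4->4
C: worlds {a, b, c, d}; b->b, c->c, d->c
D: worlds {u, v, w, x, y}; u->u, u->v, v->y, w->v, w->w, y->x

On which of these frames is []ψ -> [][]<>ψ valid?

A, C

Frame correspondent (Sahlqvist): forall x forall z (x R^2 z -> exists w (xRw & zRw)) — i.e. a generalized confluence (Geach) condition.
A: satisfies the condition.
B: fails — 0R²2 but no w with 0Rw and 2Rw.
C: satisfies the condition.
D: fails — uR²v but no t with uRt and vRt.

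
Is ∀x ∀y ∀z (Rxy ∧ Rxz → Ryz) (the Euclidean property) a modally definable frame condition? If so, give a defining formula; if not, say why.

This is a Sahlqvist condition; the 5 axiom ◇r → □◇r defines it.
Suppose ◇r→□◇r is valid. Take Rxy, Rxz and set V(r)={y}. Then ◇r at x, so □◇r at x, so ◇r at z, so some w with Rzw has r; w=y, i.e. Rzy. By symmetry of the argument, Ryz.

Yes — defined by ◇r → □◇r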